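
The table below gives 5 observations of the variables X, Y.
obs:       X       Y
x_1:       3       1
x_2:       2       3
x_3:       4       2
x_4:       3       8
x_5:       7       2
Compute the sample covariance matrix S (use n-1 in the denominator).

Step 1 — column means:
  mean(X) = (3 + 2 + 4 + 3 + 7) / 5 = 19/5 = 3.8
  mean(Y) = (1 + 3 + 2 + 8 + 2) / 5 = 16/5 = 3.2

Step 2 — sample covariance S[i,j] = (1/(n-1)) · Σ_k (x_{k,i} - mean_i) · (x_{k,j} - mean_j), with n-1 = 4.
  S[X,X] = ((-0.8)·(-0.8) + (-1.8)·(-1.8) + (0.2)·(0.2) + (-0.8)·(-0.8) + (3.2)·(3.2)) / 4 = 14.8/4 = 3.7
  S[X,Y] = ((-0.8)·(-2.2) + (-1.8)·(-0.2) + (0.2)·(-1.2) + (-0.8)·(4.8) + (3.2)·(-1.2)) / 4 = -5.8/4 = -1.45
  S[Y,Y] = ((-2.2)·(-2.2) + (-0.2)·(-0.2) + (-1.2)·(-1.2) + (4.8)·(4.8) + (-1.2)·(-1.2)) / 4 = 30.8/4 = 7.7

S is symmetric (S[j,i] = S[i,j]). Assembling:

S = [[3.7, -1.45],
 [-1.45, 7.7]]


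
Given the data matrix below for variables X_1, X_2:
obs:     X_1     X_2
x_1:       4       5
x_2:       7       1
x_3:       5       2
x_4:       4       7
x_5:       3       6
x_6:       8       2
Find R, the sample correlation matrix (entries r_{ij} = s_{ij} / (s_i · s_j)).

Step 1 — column means:
  mean(X_1) = (4 + 7 + 5 + 4 + 3 + 8) / 6 = 31/6 = 5.1667
  mean(X_2) = (5 + 1 + 2 + 7 + 6 + 2) / 6 = 23/6 = 3.8333

Step 2 — sample variances and covariances s[i,j] = (1/(n-1)) · Σ_k (x_{k,i} - mean_i) · (x_{k,j} - mean_j), with n-1 = 5:
  s[X_1,X_1] = ((-1.1667)·(-1.1667) + (1.8333)·(1.8333) + (-0.1667)·(-0.1667) + (-1.1667)·(-1.1667) + (-2.1667)·(-2.1667) + (2.8333)·(2.8333)) / 5 = 18.8333/5 = 3.7667
  s[X_1,X_2] = ((-1.1667)·(1.1667) + (1.8333)·(-2.8333) + (-0.1667)·(-1.8333) + (-1.1667)·(3.1667) + (-2.1667)·(2.1667) + (2.8333)·(-1.8333)) / 5 = -19.8333/5 = -3.9667
  s[X_2,X_2] = ((1.1667)·(1.1667) + (-2.8333)·(-2.8333) + (-1.8333)·(-1.8333) + (3.1667)·(3.1667) + (2.1667)·(2.1667) + (-1.8333)·(-1.8333)) / 5 = 30.8333/5 = 6.1667
  Sample standard deviations s_i = √(s[i,i]):
  s(X_1) = √(3.7667) = 1.9408
  s(X_2) = √(6.1667) = 2.4833

Step 3 — r_{ij} = s_{ij} / (s_i · s_j):
  r[X_1,X_1] = 1 (diagonal).
  r[X_1,X_2] = -3.9667 / (1.9408 · 2.4833) = -3.9667 / 4.8195 = -0.823
  r[X_2,X_2] = 1 (diagonal).

R is symmetric with unit diagonal. Assembling:

R = [[1, -0.823],
 [-0.823, 1]]


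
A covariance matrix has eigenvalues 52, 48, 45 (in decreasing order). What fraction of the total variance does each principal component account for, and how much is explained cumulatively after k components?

Step 1 — total variance = trace(Sigma) = Σ λ_i = 52 + 48 + 45 = 145.

Step 2 — fraction explained by component i = λ_i / Σ λ:
  PC1: 52/145 = 0.3586
  PC2: 48/145 = 0.331
  PC3: 45/145 = 0.3103

Step 3 — cumulative fraction after k components = (λ_1 + ... + λ_k) / Σ λ:
  k = 1: 52/145 = 0.3586
  k = 2: (52 + 48)/145 = 100/145 = 0.6897
  k = 3: (52 + 48 + 45)/145 = 145/145 = 1

Summary (fraction, with percent):

explained: PC1 0.3586 (35.86%), PC2 0.331 (33.1%), PC3 0.3103 (31.03%);  cumulative: 0.3586, 0.6897, 1


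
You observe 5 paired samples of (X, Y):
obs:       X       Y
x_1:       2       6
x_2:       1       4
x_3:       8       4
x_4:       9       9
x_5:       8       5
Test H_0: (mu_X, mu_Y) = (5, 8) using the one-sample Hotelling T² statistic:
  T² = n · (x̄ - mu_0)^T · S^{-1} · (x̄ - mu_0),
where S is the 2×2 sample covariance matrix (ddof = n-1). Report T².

Step 1 — sample mean vector:
  mean(X) = (2 + 1 + 8 + 9 + 8) / 5 = 28/5 = 5.6
  mean(Y) = (6 + 4 + 4 + 9 + 5) / 5 = 28/5 = 5.6
  x̄ = (5.6, 5.6),  deviation x̄ - mu_0 = (5.6, 5.6) - (5, 8) = (0.6, -2.4).

Step 2 — sample covariance matrix, S[i,j] = (1/(n-1)) · Σ_k (x_{k,i} - mean_i) · (x_{k,j} - mean_j), divisor n-1 = 4:
  S[X,X] = ((-3.6)·(-3.6) + (-4.6)·(-4.6) + (2.4)·(2.4) + (3.4)·(3.4) + (2.4)·(2.4)) / 4 = 57.2/4 = 14.3
  S[X,Y] = ((-3.6)·(0.4) + (-4.6)·(-1.6) + (2.4)·(-1.6) + (3.4)·(3.4) + (2.4)·(-0.6)) / 4 = 12.2/4 = 3.05
  S[Y,Y] = ((0.4)·(0.4) + (-1.6)·(-1.6) + (-1.6)·(-1.6) + (3.4)·(3.4) + (-0.6)·(-0.6)) / 4 = 17.2/4 = 4.3
  S = [[14.3, 3.05],
 [3.05, 4.3]].

Step 3 — invert S. det(S) = 14.3·4.3 - (3.05)² = 52.1875.
  S^{-1} = (1/det) · [[d, -b], [-b, a]] = [[0.0824, -0.0584],
 [-0.0584, 0.274]].

Step 4 — quadratic form (x̄ - mu_0)^T · S^{-1} · (x̄ - mu_0):
  S^{-1} · (x̄ - mu_0) = (0.1897, -0.6927),
  (x̄ - mu_0)^T · [...] = (0.6)·(0.1897) + (-2.4)·(-0.6927) = 1.7763.

Step 5 — scale by n: T² = 5 · 1.7763 = 8.8814.

T² ≈ 8.8814


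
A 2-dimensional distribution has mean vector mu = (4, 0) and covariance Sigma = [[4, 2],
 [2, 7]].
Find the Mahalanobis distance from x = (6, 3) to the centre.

Step 1 — centre the observation: (x - mu) = (2, 3).

Step 2 — invert Sigma. det(Sigma) = 4·7 - (2)² = 24.
  Sigma^{-1} = (1/det) · [[d, -b], [-b, a]] = [[0.2917, -0.0833],
 [-0.0833, 0.1667]].

Step 3 — form the quadratic (x - mu)^T · Sigma^{-1} · (x - mu):
  Sigma^{-1} · (x - mu) = (0.3333, 0.3333).
  (x - mu)^T · [Sigma^{-1} · (x - mu)] = (2)·(0.3333) + (3)·(0.3333) = 1.6667.

Step 4 — take square root: d = √(1.6667) ≈ 1.291.

d(x, mu) = √(1.6667) ≈ 1.291


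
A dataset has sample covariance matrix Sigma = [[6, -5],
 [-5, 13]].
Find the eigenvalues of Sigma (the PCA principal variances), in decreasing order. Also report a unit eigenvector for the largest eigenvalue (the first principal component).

Step 1 — characteristic polynomial of 2×2 Sigma:
  det(Sigma - λI) = λ² - trace · λ + det = 0.
  trace = 6 + 13 = 19, det = 6·13 - (-5)² = 53.
Step 2 — discriminant:
  Δ = trace² - 4·det = 361 - 212 = 149.
Step 3 — eigenvalues:
  λ = (trace ± √Δ)/2 = (19 ± 12.2066)/2,
  λ_1 = 15.6033,  λ_2 = 3.3967.

Step 4 — unit eigenvector for λ_1: solve (Sigma - λ_1 I)v = 0. First row:
  (6 - 15.6033)·v_x + (-5)·v_y = 0, i.e. (-9.6033)·v_x + (-5)·v_y = 0,
  so v ∝ (b, λ_1 - a) = (-5, 9.6033); multiply by -1 so the first entry is positive: u = (5, -9.6033).
  ||u|| = √((5)² + (-9.6033)²) = √(117.2229) ≈ 10.827,
  v_1 = u/||u|| ≈ (0.4618, -0.887) (||v_1|| = 1).

λ_1 = 15.6033,  λ_2 = 3.3967;  v_1 ≈ (0.4618, -0.887)


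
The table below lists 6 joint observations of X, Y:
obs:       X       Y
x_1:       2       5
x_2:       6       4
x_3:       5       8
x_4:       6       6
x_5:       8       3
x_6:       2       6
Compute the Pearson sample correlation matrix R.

Step 1 — column means:
  mean(X) = (2 + 6 + 5 + 6 + 8 + 2) / 6 = 29/6 = 4.8333
  mean(Y) = (5 + 4 + 8 + 6 + 3 + 6) / 6 = 32/6 = 5.3333

Step 2 — sample variances and covariances s[i,j] = (1/(n-1)) · Σ_k (x_{k,i} - mean_i) · (x_{k,j} - mean_j), with n-1 = 5:
  s[X,X] = ((-2.8333)·(-2.8333) + (1.1667)·(1.1667) + (0.1667)·(0.1667) + (1.1667)·(1.1667) + (3.1667)·(3.1667) + (-2.8333)·(-2.8333)) / 5 = 28.8333/5 = 5.7667
  s[X,Y] = ((-2.8333)·(-0.3333) + (1.1667)·(-1.3333) + (0.1667)·(2.6667) + (1.1667)·(0.6667) + (3.1667)·(-2.3333) + (-2.8333)·(0.6667)) / 5 = -8.6667/5 = -1.7333
  s[Y,Y] = ((-0.3333)·(-0.3333) + (-1.3333)·(-1.3333) + (2.6667)·(2.6667) + (0.6667)·(0.6667) + (-2.3333)·(-2.3333) + (0.6667)·(0.6667)) / 5 = 15.3333/5 = 3.0667
  Sample standard deviations s_i = √(s[i,i]):
  s(X) = √(5.7667) = 2.4014
  s(Y) = √(3.0667) = 1.7512

Step 3 — r_{ij} = s_{ij} / (s_i · s_j):
  r[X,X] = 1 (diagonal).
  r[X,Y] = -1.7333 / (2.4014 · 1.7512) = -1.7333 / 4.2053 = -0.4122
  r[Y,Y] = 1 (diagonal).

R is symmetric with unit diagonal. Assembling:

R = [[1, -0.4122],
 [-0.4122, 1]]


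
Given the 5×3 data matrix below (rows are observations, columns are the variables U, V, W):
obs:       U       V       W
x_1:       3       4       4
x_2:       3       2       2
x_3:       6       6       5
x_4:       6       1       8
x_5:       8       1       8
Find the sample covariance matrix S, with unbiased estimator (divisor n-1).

Step 1 — column means:
  mean(U) = (3 + 3 + 6 + 6 + 8) / 5 = 26/5 = 5.2
  mean(V) = (4 + 2 + 6 + 1 + 1) / 5 = 14/5 = 2.8
  mean(W) = (4 + 2 + 5 + 8 + 8) / 5 = 27/5 = 5.4

Step 2 — sample covariance S[i,j] = (1/(n-1)) · Σ_k (x_{k,i} - mean_i) · (x_{k,j} - mean_j), with n-1 = 4.
  S[U,U] = ((-2.2)·(-2.2) + (-2.2)·(-2.2) + (0.8)·(0.8) + (0.8)·(0.8) + (2.8)·(2.8)) / 4 = 18.8/4 = 4.7
  S[U,V] = ((-2.2)·(1.2) + (-2.2)·(-0.8) + (0.8)·(3.2) + (0.8)·(-1.8) + (2.8)·(-1.8)) / 4 = -4.8/4 = -1.2
  S[U,W] = ((-2.2)·(-1.4) + (-2.2)·(-3.4) + (0.8)·(-0.4) + (0.8)·(2.6) + (2.8)·(2.6)) / 4 = 19.6/4 = 4.9
  S[V,V] = ((1.2)·(1.2) + (-0.8)·(-0.8) + (3.2)·(3.2) + (-1.8)·(-1.8) + (-1.8)·(-1.8)) / 4 = 18.8/4 = 4.7
  S[V,W] = ((1.2)·(-1.4) + (-0.8)·(-3.4) + (3.2)·(-0.4) + (-1.8)·(2.6) + (-1.8)·(2.6)) / 4 = -9.6/4 = -2.4
  S[W,W] = ((-1.4)·(-1.4) + (-3.4)·(-3.4) + (-0.4)·(-0.4) + (2.6)·(2.6) + (2.6)·(2.6)) / 4 = 27.2/4 = 6.8

S is symmetric (S[j,i] = S[i,j]). Assembling:

S = [[4.7, -1.2, 4.9],
 [-1.2, 4.7, -2.4],
 [4.9, -2.4, 6.8]]


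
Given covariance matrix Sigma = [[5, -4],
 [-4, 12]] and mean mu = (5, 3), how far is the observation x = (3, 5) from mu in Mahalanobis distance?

Step 1 — centre the observation: (x - mu) = (-2, 2).

Step 2 — invert Sigma. det(Sigma) = 5·12 - (-4)² = 44.
  Sigma^{-1} = (1/det) · [[d, -b], [-b, a]] = [[0.2727, 0.0909],
 [0.0909, 0.1136]].

Step 3 — form the quadratic (x - mu)^T · Sigma^{-1} · (x - mu):
  Sigma^{-1} · (x - mu) = (-0.3636, 0.0455).
  (x - mu)^T · [Sigma^{-1} · (x - mu)] = (-2)·(-0.3636) + (2)·(0.0455) = 0.8182.

Step 4 — take square root: d = √(0.8182) ≈ 0.9045.

d(x, mu) = √(0.8182) ≈ 0.9045


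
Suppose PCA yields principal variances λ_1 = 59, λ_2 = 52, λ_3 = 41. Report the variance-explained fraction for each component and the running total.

Step 1 — total variance = trace(Sigma) = Σ λ_i = 59 + 52 + 41 = 152.

Step 2 — fraction explained by component i = λ_i / Σ λ:
  PC1: 59/152 = 0.3882
  PC2: 52/152 = 0.3421
  PC3: 41/152 = 0.2697

Step 3 — cumulative fraction after k components = (λ_1 + ... + λ_k) / Σ λ:
  k = 1: 59/152 = 0.3882
  k = 2: (59 + 52)/152 = 111/152 = 0.7303
  k = 3: (59 + 52 + 41)/152 = 152/152 = 1

Summary (fraction, with percent):

explained: PC1 0.3882 (38.82%), PC2 0.3421 (34.21%), PC3 0.2697 (26.97%);  cumulative: 0.3882, 0.7303, 1


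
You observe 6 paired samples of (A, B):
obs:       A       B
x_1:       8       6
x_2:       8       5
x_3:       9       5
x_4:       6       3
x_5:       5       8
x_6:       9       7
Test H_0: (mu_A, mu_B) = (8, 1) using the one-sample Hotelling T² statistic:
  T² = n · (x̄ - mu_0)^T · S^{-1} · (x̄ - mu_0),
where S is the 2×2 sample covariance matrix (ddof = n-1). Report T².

Step 1 — sample mean vector:
  mean(A) = (8 + 8 + 9 + 6 + 5 + 9) / 6 = 45/6 = 7.5
  mean(B) = (6 + 5 + 5 + 3 + 8 + 7) / 6 = 34/6 = 5.6667
  x̄ = (7.5, 5.6667),  deviation x̄ - mu_0 = (7.5, 5.6667) - (8, 1) = (-0.5, 4.6667).

Step 2 — sample covariance matrix, S[i,j] = (1/(n-1)) · Σ_k (x_{k,i} - mean_i) · (x_{k,j} - mean_j), divisor n-1 = 5:
  S[A,A] = ((0.5)·(0.5) + (0.5)·(0.5) + (1.5)·(1.5) + (-1.5)·(-1.5) + (-2.5)·(-2.5) + (1.5)·(1.5)) / 5 = 13.5/5 = 2.7
  S[A,B] = ((0.5)·(0.3333) + (0.5)·(-0.6667) + (1.5)·(-0.6667) + (-1.5)·(-2.6667) + (-2.5)·(2.3333) + (1.5)·(1.3333)) / 5 = -1/5 = -0.2
  S[B,B] = ((0.3333)·(0.3333) + (-0.6667)·(-0.6667) + (-0.6667)·(-0.6667) + (-2.6667)·(-2.6667) + (2.3333)·(2.3333) + (1.3333)·(1.3333)) / 5 = 15.3333/5 = 3.0667
  S = [[2.7, -0.2],
 [-0.2, 3.0667]].

Step 3 — invert S. det(S) = 2.7·3.0667 - (-0.2)² = 8.24.
  S^{-1} = (1/det) · [[d, -b], [-b, a]] = [[0.3722, 0.0243],
 [0.0243, 0.3277]].

Step 4 — quadratic form (x̄ - mu_0)^T · S^{-1} · (x̄ - mu_0):
  S^{-1} · (x̄ - mu_0) = (-0.0728, 1.517),
  (x̄ - mu_0)^T · [...] = (-0.5)·(-0.0728) + (4.6667)·(1.517) = 7.1157.

Step 5 — scale by n: T² = 6 · 7.1157 = 42.6942.

T² ≈ 42.6942


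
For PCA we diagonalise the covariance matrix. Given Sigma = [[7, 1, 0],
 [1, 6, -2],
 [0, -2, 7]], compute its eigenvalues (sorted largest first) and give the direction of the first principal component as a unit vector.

Step 1 — characteristic polynomial p(λ) = det(λI - Sigma) = λ³ - tr·λ² + c_1·λ - det, where tr = trace, c_1 = sum of the principal 2×2 minors, det = det(Sigma):
  tr = 7 + 6 + 7 = 20,
  c_1 = (7·6 - (1)²) + (7·7 - (0)²) + (6·7 - (-2)²) = 41 + 49 + 38 = 128,
  det = 7·(6·7 - (-2)²) - (1)·((1)·7 - (-2)·(0)) + (0)·((1)·(-2) - 6·(0)) = 7·(38) - (1)·(7) + (0)·(-2) = 259.
  So p(λ) = λ³ - 20λ² + 128λ - 259.
Step 2 — look for an integer root (rational root theorem: any rational root is an integer divisor of 259). Testing λ = 7:
  p(7) = 343 - 980 + 896 - 259 = 0  ✓
  Dividing out (λ - 7): p(λ) = (λ - 7)(λ² - 13λ + 37).
Step 3 — remaining eigenvalues from the quadratic λ² - 13λ + 37 = 0:
  Δ = 13² - 4·37 = 169 - 148 = 21,  λ = (13 ± √21)/2 = (13 ± 4.5826)/2 ≈ 8.7913 or 4.2087.
  Sorted: λ_1 = 8.7913,  λ_2 = 7,  λ_3 = 4.2087  (check: sum = 20 = tr ✓).

Step 4 — unit eigenvector for λ_1 ≈ 8.7913: v spans the null space of (Sigma - λ_1 I), whose rows are
  r_1 = (-1.7913, 1, 0),  r_2 = (1, -2.7913, -2),  r_3 = (0, -2, -1.7913).
  v is orthogonal to every row, so take v ∝ r_1 × r_2 = ((1)·(-2) - (0)·(-2.7913), (0)·(1) - (-1.7913)·(-2), (-1.7913)·(-2.7913) - (1)·(1)) ≈ (-2, -3.5826, 4).
  Rescale (multiply by -1 so the first nonzero entry is positive): u = (2, 3.5826, -4).
  ||u|| = √((2)² + (3.5826)² + (-4)²) = √(32.8348) ≈ 5.7302,  v_1 = u/||u|| ≈ (0.349, 0.6252, -0.6981) (||v_1|| = 1).

λ_1 = 8.7913,  λ_2 = 7,  λ_3 = 4.2087;  v_1 ≈ (0.349, 0.6252, -0.6981)


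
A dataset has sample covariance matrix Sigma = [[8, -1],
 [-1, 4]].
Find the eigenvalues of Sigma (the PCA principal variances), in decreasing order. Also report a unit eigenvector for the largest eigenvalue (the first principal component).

Step 1 — characteristic polynomial of 2×2 Sigma:
  det(Sigma - λI) = λ² - trace · λ + det = 0.
  trace = 8 + 4 = 12, det = 8·4 - (-1)² = 31.
Step 2 — discriminant:
  Δ = trace² - 4·det = 144 - 124 = 20.
Step 3 — eigenvalues:
  λ = (trace ± √Δ)/2 = (12 ± 4.4721)/2,
  λ_1 = 8.2361,  λ_2 = 3.7639.

Step 4 — unit eigenvector for λ_1: solve (Sigma - λ_1 I)v = 0. First row:
  (8 - 8.2361)·v_x + (-1)·v_y = 0, i.e. (-0.2361)·v_x + (-1)·v_y = 0,
  so v ∝ (b, λ_1 - a) = (-1, 0.2361); multiply by -1 so the first entry is positive: u = (1, -0.2361).
  ||u|| = √((1)² + (-0.2361)²) = √(1.0557) ≈ 1.0275,
  v_1 = u/||u|| ≈ (0.9732, -0.2298) (||v_1|| = 1).

λ_1 = 8.2361,  λ_2 = 3.7639;  v_1 ≈ (0.9732, -0.2298)


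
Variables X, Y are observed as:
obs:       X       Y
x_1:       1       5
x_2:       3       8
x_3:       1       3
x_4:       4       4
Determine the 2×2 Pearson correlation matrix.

Step 1 — column means:
  mean(X) = (1 + 3 + 1 + 4) / 4 = 9/4 = 2.25
  mean(Y) = (5 + 8 + 3 + 4) / 4 = 20/4 = 5

Step 2 — sample variances and covariances s[i,j] = (1/(n-1)) · Σ_k (x_{k,i} - mean_i) · (x_{k,j} - mean_j), with n-1 = 3:
  s[X,X] = ((-1.25)·(-1.25) + (0.75)·(0.75) + (-1.25)·(-1.25) + (1.75)·(1.75)) / 3 = 6.75/3 = 2.25
  s[X,Y] = ((-1.25)·(0) + (0.75)·(3) + (-1.25)·(-2) + (1.75)·(-1)) / 3 = 3/3 = 1
  s[Y,Y] = ((0)·(0) + (3)·(3) + (-2)·(-2) + (-1)·(-1)) / 3 = 14/3 = 4.6667
  Sample standard deviations s_i = √(s[i,i]):
  s(X) = √(2.25) = 1.5
  s(Y) = √(4.6667) = 2.1602

Step 3 — r_{ij} = s_{ij} / (s_i · s_j):
  r[X,X] = 1 (diagonal).
  r[X,Y] = 1 / (1.5 · 2.1602) = 1 / 3.2404 = 0.3086
  r[Y,Y] = 1 (diagonal).

R is symmetric with unit diagonal. Assembling:

R = [[1, 0.3086],
 [0.3086, 1]]


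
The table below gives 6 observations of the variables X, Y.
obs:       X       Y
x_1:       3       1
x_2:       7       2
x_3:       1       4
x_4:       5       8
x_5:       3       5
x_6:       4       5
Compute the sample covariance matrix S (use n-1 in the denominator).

Step 1 — column means:
  mean(X) = (3 + 7 + 1 + 5 + 3 + 4) / 6 = 23/6 = 3.8333
  mean(Y) = (1 + 2 + 4 + 8 + 5 + 5) / 6 = 25/6 = 4.1667

Step 2 — sample covariance S[i,j] = (1/(n-1)) · Σ_k (x_{k,i} - mean_i) · (x_{k,j} - mean_j), with n-1 = 5.
  S[X,X] = ((-0.8333)·(-0.8333) + (3.1667)·(3.1667) + (-2.8333)·(-2.8333) + (1.1667)·(1.1667) + (-0.8333)·(-0.8333) + (0.1667)·(0.1667)) / 5 = 20.8333/5 = 4.1667
  S[X,Y] = ((-0.8333)·(-3.1667) + (3.1667)·(-2.1667) + (-2.8333)·(-0.1667) + (1.1667)·(3.8333) + (-0.8333)·(0.8333) + (0.1667)·(0.8333)) / 5 = 0.1667/5 = 0.0333
  S[Y,Y] = ((-3.1667)·(-3.1667) + (-2.1667)·(-2.1667) + (-0.1667)·(-0.1667) + (3.8333)·(3.8333) + (0.8333)·(0.8333) + (0.8333)·(0.8333)) / 5 = 30.8333/5 = 6.1667

S is symmetric (S[j,i] = S[i,j]). Assembling:

S = [[4.1667, 0.0333],
 [0.0333, 6.1667]]


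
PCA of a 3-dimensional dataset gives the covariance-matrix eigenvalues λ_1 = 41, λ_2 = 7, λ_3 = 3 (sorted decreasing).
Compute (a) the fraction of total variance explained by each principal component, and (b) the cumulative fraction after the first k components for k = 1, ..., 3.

Step 1 — total variance = trace(Sigma) = Σ λ_i = 41 + 7 + 3 = 51.

Step 2 — fraction explained by component i = λ_i / Σ λ:
  PC1: 41/51 = 0.8039
  PC2: 7/51 = 0.1373
  PC3: 3/51 = 0.0588

Step 3 — cumulative fraction after k components = (λ_1 + ... + λ_k) / Σ λ:
  k = 1: 41/51 = 0.8039
  k = 2: (41 + 7)/51 = 48/51 = 0.9412
  k = 3: (41 + 7 + 3)/51 = 51/51 = 1

Summary (fraction, with percent):

explained: PC1 0.8039 (80.39%), PC2 0.1373 (13.73%), PC3 0.0588 (5.88%);  cumulative: 0.8039, 0.9412, 1


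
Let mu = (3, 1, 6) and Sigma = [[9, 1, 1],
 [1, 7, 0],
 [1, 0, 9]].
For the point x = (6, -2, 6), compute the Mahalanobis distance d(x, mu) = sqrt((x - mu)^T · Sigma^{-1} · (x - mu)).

Step 1 — centre the observation: (x - mu) = (3, -3, 0).

Step 2 — invert Sigma (cofactor / det for 3×3, or solve directly):
  Sigma^{-1} = [[0.1143, -0.0163, -0.0127],
 [-0.0163, 0.1452, 0.0018],
 [-0.0127, 0.0018, 0.1125]].

Step 3 — form the quadratic (x - mu)^T · Sigma^{-1} · (x - mu):
  Sigma^{-1} · (x - mu) = (0.392, -0.4846, -0.0436).
  (x - mu)^T · [Sigma^{-1} · (x - mu)] = (3)·(0.392) + (-3)·(-0.4846) + (0)·(-0.0436) = 2.6298.

Step 4 — take square root: d = √(2.6298) ≈ 1.6217.

d(x, mu) = √(2.6298) ≈ 1.6217


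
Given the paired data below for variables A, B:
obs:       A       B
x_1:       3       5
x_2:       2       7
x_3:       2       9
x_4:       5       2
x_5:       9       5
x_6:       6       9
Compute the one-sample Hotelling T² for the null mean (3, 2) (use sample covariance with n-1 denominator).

Step 1 — sample mean vector:
  mean(A) = (3 + 2 + 2 + 5 + 9 + 6) / 6 = 27/6 = 4.5
  mean(B) = (5 + 7 + 9 + 2 + 5 + 9) / 6 = 37/6 = 6.1667
  x̄ = (4.5, 6.1667),  deviation x̄ - mu_0 = (4.5, 6.1667) - (3, 2) = (1.5, 4.1667).

Step 2 — sample covariance matrix, S[i,j] = (1/(n-1)) · Σ_k (x_{k,i} - mean_i) · (x_{k,j} - mean_j), divisor n-1 = 5:
  S[A,A] = ((-1.5)·(-1.5) + (-2.5)·(-2.5) + (-2.5)·(-2.5) + (0.5)·(0.5) + (4.5)·(4.5) + (1.5)·(1.5)) / 5 = 37.5/5 = 7.5
  S[A,B] = ((-1.5)·(-1.1667) + (-2.5)·(0.8333) + (-2.5)·(2.8333) + (0.5)·(-4.1667) + (4.5)·(-1.1667) + (1.5)·(2.8333)) / 5 = -10.5/5 = -2.1
  S[B,B] = ((-1.1667)·(-1.1667) + (0.8333)·(0.8333) + (2.8333)·(2.8333) + (-4.1667)·(-4.1667) + (-1.1667)·(-1.1667) + (2.8333)·(2.8333)) / 5 = 36.8333/5 = 7.3667
  S = [[7.5, -2.1],
 [-2.1, 7.3667]].

Step 3 — invert S. det(S) = 7.5·7.3667 - (-2.1)² = 50.84.
  S^{-1} = (1/det) · [[d, -b], [-b, a]] = [[0.1449, 0.0413],
 [0.0413, 0.1475]].

Step 4 — quadratic form (x̄ - mu_0)^T · S^{-1} · (x̄ - mu_0):
  S^{-1} · (x̄ - mu_0) = (0.3895, 0.6766),
  (x̄ - mu_0)^T · [...] = (1.5)·(0.3895) + (4.1667)·(0.6766) = 3.4035.

Step 5 — scale by n: T² = 6 · 3.4035 = 20.4209.

T² ≈ 20.4209


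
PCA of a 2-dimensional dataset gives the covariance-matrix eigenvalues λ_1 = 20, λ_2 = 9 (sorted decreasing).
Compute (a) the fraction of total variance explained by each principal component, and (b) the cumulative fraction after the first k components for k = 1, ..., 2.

Step 1 — total variance = trace(Sigma) = Σ λ_i = 20 + 9 = 29.

Step 2 — fraction explained by component i = λ_i / Σ λ:
  PC1: 20/29 = 0.6897
  PC2: 9/29 = 0.3103

Step 3 — cumulative fraction after k components = (λ_1 + ... + λ_k) / Σ λ:
  k = 1: 20/29 = 0.6897
  k = 2: (20 + 9)/29 = 29/29 = 1

Summary (fraction, with percent):

explained: PC1 0.6897 (68.97%), PC2 0.3103 (31.03%);  cumulative: 0.6897, 1


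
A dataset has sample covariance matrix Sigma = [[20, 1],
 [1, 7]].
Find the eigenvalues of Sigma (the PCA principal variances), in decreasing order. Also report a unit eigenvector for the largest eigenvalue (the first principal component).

Step 1 — characteristic polynomial of 2×2 Sigma:
  det(Sigma - λI) = λ² - trace · λ + det = 0.
  trace = 20 + 7 = 27, det = 20·7 - (1)² = 139.
Step 2 — discriminant:
  Δ = trace² - 4·det = 729 - 556 = 173.
Step 3 — eigenvalues:
  λ = (trace ± √Δ)/2 = (27 ± 13.1529)/2,
  λ_1 = 20.0765,  λ_2 = 6.9235.

Step 4 — unit eigenvector for λ_1: solve (Sigma - λ_1 I)v = 0. First row:
  (20 - 20.0765)·v_x + (1)·v_y = 0, i.e. (-0.0765)·v_x + (1)·v_y = 0,
  so v ∝ (b, λ_1 - a) = (1, 0.0765) = u.
  ||u|| = √((1)² + (0.0765)²) = √(1.0058) ≈ 1.0029,
  v_1 = u/||u|| ≈ (0.9971, 0.0763) (||v_1|| = 1).

λ_1 = 20.0765,  λ_2 = 6.9235;  v_1 ≈ (0.9971, 0.0763)


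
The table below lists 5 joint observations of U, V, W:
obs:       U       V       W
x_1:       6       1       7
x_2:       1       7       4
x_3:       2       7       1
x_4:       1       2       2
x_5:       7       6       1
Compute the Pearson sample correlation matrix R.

Step 1 — column means:
  mean(U) = (6 + 1 + 2 + 1 + 7) / 5 = 17/5 = 3.4
  mean(V) = (1 + 7 + 7 + 2 + 6) / 5 = 23/5 = 4.6
  mean(W) = (7 + 4 + 1 + 2 + 1) / 5 = 15/5 = 3

Step 2 — sample variances and covariances s[i,j] = (1/(n-1)) · Σ_k (x_{k,i} - mean_i) · (x_{k,j} - mean_j), with n-1 = 4:
  s[U,U] = ((2.6)·(2.6) + (-2.4)·(-2.4) + (-1.4)·(-1.4) + (-2.4)·(-2.4) + (3.6)·(3.6)) / 4 = 33.2/4 = 8.3
  s[U,V] = ((2.6)·(-3.6) + (-2.4)·(2.4) + (-1.4)·(2.4) + (-2.4)·(-2.6) + (3.6)·(1.4)) / 4 = -7.2/4 = -1.8
  s[U,W] = ((2.6)·(4) + (-2.4)·(1) + (-1.4)·(-2) + (-2.4)·(-1) + (3.6)·(-2)) / 4 = 6/4 = 1.5
  s[V,V] = ((-3.6)·(-3.6) + (2.4)·(2.4) + (2.4)·(2.4) + (-2.6)·(-2.6) + (1.4)·(1.4)) / 4 = 33.2/4 = 8.3
  s[V,W] = ((-3.6)·(4) + (2.4)·(1) + (2.4)·(-2) + (-2.6)·(-1) + (1.4)·(-2)) / 4 = -17/4 = -4.25
  s[W,W] = ((4)·(4) + (1)·(1) + (-2)·(-2) + (-1)·(-1) + (-2)·(-2)) / 4 = 26/4 = 6.5
  Sample standard deviations s_i = √(s[i,i]):
  s(U) = √(8.3) = 2.881
  s(V) = √(8.3) = 2.881
  s(W) = √(6.5) = 2.5495

Step 3 — r_{ij} = s_{ij} / (s_i · s_j):
  r[U,U] = 1 (diagonal).
  r[U,V] = -1.8 / (2.881 · 2.881) = -1.8 / 8.3 = -0.2169
  r[U,W] = 1.5 / (2.881 · 2.5495) = 1.5 / 7.3451 = 0.2042
  r[V,V] = 1 (diagonal).
  r[V,W] = -4.25 / (2.881 · 2.5495) = -4.25 / 7.3451 = -0.5786
  r[W,W] = 1 (diagonal).

R is symmetric with unit diagonal. Assembling:

R = [[1, -0.2169, 0.2042],
 [-0.2169, 1, -0.5786],
 [0.2042, -0.5786, 1]]


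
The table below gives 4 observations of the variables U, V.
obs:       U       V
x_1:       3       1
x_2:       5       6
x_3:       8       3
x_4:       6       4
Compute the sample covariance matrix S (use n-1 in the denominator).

Step 1 — column means:
  mean(U) = (3 + 5 + 8 + 6) / 4 = 22/4 = 5.5
  mean(V) = (1 + 6 + 3 + 4) / 4 = 14/4 = 3.5

Step 2 — sample covariance S[i,j] = (1/(n-1)) · Σ_k (x_{k,i} - mean_i) · (x_{k,j} - mean_j), with n-1 = 3.
  S[U,U] = ((-2.5)·(-2.5) + (-0.5)·(-0.5) + (2.5)·(2.5) + (0.5)·(0.5)) / 3 = 13/3 = 4.3333
  S[U,V] = ((-2.5)·(-2.5) + (-0.5)·(2.5) + (2.5)·(-0.5) + (0.5)·(0.5)) / 3 = 4/3 = 1.3333
  S[V,V] = ((-2.5)·(-2.5) + (2.5)·(2.5) + (-0.5)·(-0.5) + (0.5)·(0.5)) / 3 = 13/3 = 4.3333

S is symmetric (S[j,i] = S[i,j]). Assembling:

S = [[4.3333, 1.3333],
 [1.3333, 4.3333]]


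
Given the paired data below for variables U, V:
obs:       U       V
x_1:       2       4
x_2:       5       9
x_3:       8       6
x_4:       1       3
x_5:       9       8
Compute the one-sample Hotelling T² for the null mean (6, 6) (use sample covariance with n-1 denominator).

Step 1 — sample mean vector:
  mean(U) = (2 + 5 + 8 + 1 + 9) / 5 = 25/5 = 5
  mean(V) = (4 + 9 + 6 + 3 + 8) / 5 = 30/5 = 6
  x̄ = (5, 6),  deviation x̄ - mu_0 = (5, 6) - (6, 6) = (-1, 0).

Step 2 — sample covariance matrix, S[i,j] = (1/(n-1)) · Σ_k (x_{k,i} - mean_i) · (x_{k,j} - mean_j), divisor n-1 = 4:
  S[U,U] = ((-3)·(-3) + (0)·(0) + (3)·(3) + (-4)·(-4) + (4)·(4)) / 4 = 50/4 = 12.5
  S[U,V] = ((-3)·(-2) + (0)·(3) + (3)·(0) + (-4)·(-3) + (4)·(2)) / 4 = 26/4 = 6.5
  S[V,V] = ((-2)·(-2) + (3)·(3) + (0)·(0) + (-3)·(-3) + (2)·(2)) / 4 = 26/4 = 6.5
  S = [[12.5, 6.5],
 [6.5, 6.5]].

Step 3 — invert S. det(S) = 12.5·6.5 - (6.5)² = 39.
  S^{-1} = (1/det) · [[d, -b], [-b, a]] = [[0.1667, -0.1667],
 [-0.1667, 0.3205]].

Step 4 — quadratic form (x̄ - mu_0)^T · S^{-1} · (x̄ - mu_0):
  S^{-1} · (x̄ - mu_0) = (-0.1667, 0.1667),
  (x̄ - mu_0)^T · [...] = (-1)·(-0.1667) + (0)·(0.1667) = 0.1667.

Step 5 — scale by n: T² = 5 · 0.1667 = 0.8333.

T² ≈ 0.8333


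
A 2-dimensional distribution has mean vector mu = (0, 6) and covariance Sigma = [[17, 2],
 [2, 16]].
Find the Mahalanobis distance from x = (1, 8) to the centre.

Step 1 — centre the observation: (x - mu) = (1, 2).

Step 2 — invert Sigma. det(Sigma) = 17·16 - (2)² = 268.
  Sigma^{-1} = (1/det) · [[d, -b], [-b, a]] = [[0.0597, -0.0075],
 [-0.0075, 0.0634]].

Step 3 — form the quadratic (x - mu)^T · Sigma^{-1} · (x - mu):
  Sigma^{-1} · (x - mu) = (0.0448, 0.1194).
  (x - mu)^T · [Sigma^{-1} · (x - mu)] = (1)·(0.0448) + (2)·(0.1194) = 0.2836.

Step 4 — take square root: d = √(0.2836) ≈ 0.5325.

d(x, mu) = √(0.2836) ≈ 0.5325


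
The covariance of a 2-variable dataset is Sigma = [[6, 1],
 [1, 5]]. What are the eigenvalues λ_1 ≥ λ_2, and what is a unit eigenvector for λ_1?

Step 1 — characteristic polynomial of 2×2 Sigma:
  det(Sigma - λI) = λ² - trace · λ + det = 0.
  trace = 6 + 5 = 11, det = 6·5 - (1)² = 29.
Step 2 — discriminant:
  Δ = trace² - 4·det = 121 - 116 = 5.
Step 3 — eigenvalues:
  λ = (trace ± √Δ)/2 = (11 ± 2.2361)/2,
  λ_1 = 6.618,  λ_2 = 4.382.

Step 4 — unit eigenvector for λ_1: solve (Sigma - λ_1 I)v = 0. First row:
  (6 - 6.618)·v_x + (1)·v_y = 0, i.e. (-0.618)·v_x + (1)·v_y = 0,
  so v ∝ (b, λ_1 - a) = (1, 0.618) = u.
  ||u|| = √((1)² + (0.618)²) = √(1.382) ≈ 1.1756,
  v_1 = u/||u|| ≈ (0.8507, 0.5257) (||v_1|| = 1).

λ_1 = 6.618,  λ_2 = 4.382;  v_1 ≈ (0.8507, 0.5257)


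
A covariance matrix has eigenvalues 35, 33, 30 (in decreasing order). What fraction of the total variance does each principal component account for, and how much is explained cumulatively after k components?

Step 1 — total variance = trace(Sigma) = Σ λ_i = 35 + 33 + 30 = 98.

Step 2 — fraction explained by component i = λ_i / Σ λ:
  PC1: 35/98 = 0.3571
  PC2: 33/98 = 0.3367
  PC3: 30/98 = 0.3061

Step 3 — cumulative fraction after k components = (λ_1 + ... + λ_k) / Σ λ:
  k = 1: 35/98 = 0.3571
  k = 2: (35 + 33)/98 = 68/98 = 0.6939
  k = 3: (35 + 33 + 30)/98 = 98/98 = 1

Summary (fraction, with percent):

explained: PC1 0.3571 (35.71%), PC2 0.3367 (33.67%), PC3 0.3061 (30.61%);  cumulative: 0.3571, 0.6939, 1


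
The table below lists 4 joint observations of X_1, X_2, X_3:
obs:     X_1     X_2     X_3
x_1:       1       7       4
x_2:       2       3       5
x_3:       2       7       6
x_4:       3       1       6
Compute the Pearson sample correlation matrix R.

Step 1 — column means:
  mean(X_1) = (1 + 2 + 2 + 3) / 4 = 8/4 = 2
  mean(X_2) = (7 + 3 + 7 + 1) / 4 = 18/4 = 4.5
  mean(X_3) = (4 + 5 + 6 + 6) / 4 = 21/4 = 5.25

Step 2 — sample variances and covariances s[i,j] = (1/(n-1)) · Σ_k (x_{k,i} - mean_i) · (x_{k,j} - mean_j), with n-1 = 3:
  s[X_1,X_1] = ((-1)·(-1) + (0)·(0) + (0)·(0) + (1)·(1)) / 3 = 2/3 = 0.6667
  s[X_1,X_2] = ((-1)·(2.5) + (0)·(-1.5) + (0)·(2.5) + (1)·(-3.5)) / 3 = -6/3 = -2
  s[X_1,X_3] = ((-1)·(-1.25) + (0)·(-0.25) + (0)·(0.75) + (1)·(0.75)) / 3 = 2/3 = 0.6667
  s[X_2,X_2] = ((2.5)·(2.5) + (-1.5)·(-1.5) + (2.5)·(2.5) + (-3.5)·(-3.5)) / 3 = 27/3 = 9
  s[X_2,X_3] = ((2.5)·(-1.25) + (-1.5)·(-0.25) + (2.5)·(0.75) + (-3.5)·(0.75)) / 3 = -3.5/3 = -1.1667
  s[X_3,X_3] = ((-1.25)·(-1.25) + (-0.25)·(-0.25) + (0.75)·(0.75) + (0.75)·(0.75)) / 3 = 2.75/3 = 0.9167
  Sample standard deviations s_i = √(s[i,i]):
  s(X_1) = √(0.6667) = 0.8165
  s(X_2) = √(9) = 3
  s(X_3) = √(0.9167) = 0.9574

Step 3 — r_{ij} = s_{ij} / (s_i · s_j):
  r[X_1,X_1] = 1 (diagonal).
  r[X_1,X_2] = -2 / (0.8165 · 3) = -2 / 2.4495 = -0.8165
  r[X_1,X_3] = 0.6667 / (0.8165 · 0.9574) = 0.6667 / 0.7817 = 0.8528
  r[X_2,X_2] = 1 (diagonal).
  r[X_2,X_3] = -1.1667 / (3 · 0.9574) = -1.1667 / 2.8723 = -0.4062
  r[X_3,X_3] = 1 (diagonal).

R is symmetric with unit diagonal. Assembling:

R = [[1, -0.8165, 0.8528],
 [-0.8165, 1, -0.4062],
 [0.8528, -0.4062, 1]]


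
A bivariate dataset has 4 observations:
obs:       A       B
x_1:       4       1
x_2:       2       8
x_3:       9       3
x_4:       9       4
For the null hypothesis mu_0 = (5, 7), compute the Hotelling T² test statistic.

Step 1 — sample mean vector:
  mean(A) = (4 + 2 + 9 + 9) / 4 = 24/4 = 6
  mean(B) = (1 + 8 + 3 + 4) / 4 = 16/4 = 4
  x̄ = (6, 4),  deviation x̄ - mu_0 = (6, 4) - (5, 7) = (1, -3).

Step 2 — sample covariance matrix, S[i,j] = (1/(n-1)) · Σ_k (x_{k,i} - mean_i) · (x_{k,j} - mean_j), divisor n-1 = 3:
  S[A,A] = ((-2)·(-2) + (-4)·(-4) + (3)·(3) + (3)·(3)) / 3 = 38/3 = 12.6667
  S[A,B] = ((-2)·(-3) + (-4)·(4) + (3)·(-1) + (3)·(0)) / 3 = -13/3 = -4.3333
  S[B,B] = ((-3)·(-3) + (4)·(4) + (-1)·(-1) + (0)·(0)) / 3 = 26/3 = 8.6667
  S = [[12.6667, -4.3333],
 [-4.3333, 8.6667]].

Step 3 — invert S. det(S) = 12.6667·8.6667 - (-4.3333)² = 91.
  S^{-1} = (1/det) · [[d, -b], [-b, a]] = [[0.0952, 0.0476],
 [0.0476, 0.1392]].

Step 4 — quadratic form (x̄ - mu_0)^T · S^{-1} · (x̄ - mu_0):
  S^{-1} · (x̄ - mu_0) = (-0.0476, -0.37),
  (x̄ - mu_0)^T · [...] = (1)·(-0.0476) + (-3)·(-0.37) = 1.0623.

Step 5 — scale by n: T² = 4 · 1.0623 = 4.2491.

T² ≈ 4.2491


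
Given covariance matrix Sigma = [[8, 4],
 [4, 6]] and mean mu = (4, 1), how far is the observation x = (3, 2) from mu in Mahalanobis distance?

Step 1 — centre the observation: (x - mu) = (-1, 1).

Step 2 — invert Sigma. det(Sigma) = 8·6 - (4)² = 32.
  Sigma^{-1} = (1/det) · [[d, -b], [-b, a]] = [[0.1875, -0.125],
 [-0.125, 0.25]].

Step 3 — form the quadratic (x - mu)^T · Sigma^{-1} · (x - mu):
  Sigma^{-1} · (x - mu) = (-0.3125, 0.375).
  (x - mu)^T · [Sigma^{-1} · (x - mu)] = (-1)·(-0.3125) + (1)·(0.375) = 0.6875.

Step 4 — take square root: d = √(0.6875) ≈ 0.8292.

d(x, mu) = √(0.6875) ≈ 0.8292


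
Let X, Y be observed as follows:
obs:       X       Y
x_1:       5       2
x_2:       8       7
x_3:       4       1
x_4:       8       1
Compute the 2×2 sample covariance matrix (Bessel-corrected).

Step 1 — column means:
  mean(X) = (5 + 8 + 4 + 8) / 4 = 25/4 = 6.25
  mean(Y) = (2 + 7 + 1 + 1) / 4 = 11/4 = 2.75

Step 2 — sample covariance S[i,j] = (1/(n-1)) · Σ_k (x_{k,i} - mean_i) · (x_{k,j} - mean_j), with n-1 = 3.
  S[X,X] = ((-1.25)·(-1.25) + (1.75)·(1.75) + (-2.25)·(-2.25) + (1.75)·(1.75)) / 3 = 12.75/3 = 4.25
  S[X,Y] = ((-1.25)·(-0.75) + (1.75)·(4.25) + (-2.25)·(-1.75) + (1.75)·(-1.75)) / 3 = 9.25/3 = 3.0833
  S[Y,Y] = ((-0.75)·(-0.75) + (4.25)·(4.25) + (-1.75)·(-1.75) + (-1.75)·(-1.75)) / 3 = 24.75/3 = 8.25

S is symmetric (S[j,i] = S[i,j]). Assembling:

S = [[4.25, 3.0833],
 [3.0833, 8.25]]


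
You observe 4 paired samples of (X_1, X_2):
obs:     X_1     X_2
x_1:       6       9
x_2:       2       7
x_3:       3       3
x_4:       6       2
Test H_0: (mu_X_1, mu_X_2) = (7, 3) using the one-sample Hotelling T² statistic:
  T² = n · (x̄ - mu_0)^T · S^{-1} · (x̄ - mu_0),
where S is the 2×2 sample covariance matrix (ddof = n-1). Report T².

Step 1 — sample mean vector:
  mean(X_1) = (6 + 2 + 3 + 6) / 4 = 17/4 = 4.25
  mean(X_2) = (9 + 7 + 3 + 2) / 4 = 21/4 = 5.25
  x̄ = (4.25, 5.25),  deviation x̄ - mu_0 = (4.25, 5.25) - (7, 3) = (-2.75, 2.25).

Step 2 — sample covariance matrix, S[i,j] = (1/(n-1)) · Σ_k (x_{k,i} - mean_i) · (x_{k,j} - mean_j), divisor n-1 = 3:
  S[X_1,X_1] = ((1.75)·(1.75) + (-2.25)·(-2.25) + (-1.25)·(-1.25) + (1.75)·(1.75)) / 3 = 12.75/3 = 4.25
  S[X_1,X_2] = ((1.75)·(3.75) + (-2.25)·(1.75) + (-1.25)·(-2.25) + (1.75)·(-3.25)) / 3 = -0.25/3 = -0.0833
  S[X_2,X_2] = ((3.75)·(3.75) + (1.75)·(1.75) + (-2.25)·(-2.25) + (-3.25)·(-3.25)) / 3 = 32.75/3 = 10.9167
  S = [[4.25, -0.0833],
 [-0.0833, 10.9167]].

Step 3 — invert S. det(S) = 4.25·10.9167 - (-0.0833)² = 46.3889.
  S^{-1} = (1/det) · [[d, -b], [-b, a]] = [[0.2353, 0.0018],
 [0.0018, 0.0916]].

Step 4 — quadratic form (x̄ - mu_0)^T · S^{-1} · (x̄ - mu_0):
  S^{-1} · (x̄ - mu_0) = (-0.6431, 0.2012),
  (x̄ - mu_0)^T · [...] = (-2.75)·(-0.6431) + (2.25)·(0.2012) = 2.2213.

Step 5 — scale by n: T² = 4 · 2.2213 = 8.885.

T² ≈ 8.885


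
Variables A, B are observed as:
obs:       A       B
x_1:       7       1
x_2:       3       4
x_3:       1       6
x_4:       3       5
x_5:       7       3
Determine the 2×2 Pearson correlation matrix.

Step 1 — column means:
  mean(A) = (7 + 3 + 1 + 3 + 7) / 5 = 21/5 = 4.2
  mean(B) = (1 + 4 + 6 + 5 + 3) / 5 = 19/5 = 3.8

Step 2 — sample variances and covariances s[i,j] = (1/(n-1)) · Σ_k (x_{k,i} - mean_i) · (x_{k,j} - mean_j), with n-1 = 4:
  s[A,A] = ((2.8)·(2.8) + (-1.2)·(-1.2) + (-3.2)·(-3.2) + (-1.2)·(-1.2) + (2.8)·(2.8)) / 4 = 28.8/4 = 7.2
  s[A,B] = ((2.8)·(-2.8) + (-1.2)·(0.2) + (-3.2)·(2.2) + (-1.2)·(1.2) + (2.8)·(-0.8)) / 4 = -18.8/4 = -4.7
  s[B,B] = ((-2.8)·(-2.8) + (0.2)·(0.2) + (2.2)·(2.2) + (1.2)·(1.2) + (-0.8)·(-0.8)) / 4 = 14.8/4 = 3.7
  Sample standard deviations s_i = √(s[i,i]):
  s(A) = √(7.2) = 2.6833
  s(B) = √(3.7) = 1.9235

Step 3 — r_{ij} = s_{ij} / (s_i · s_j):
  r[A,A] = 1 (diagonal).
  r[A,B] = -4.7 / (2.6833 · 1.9235) = -4.7 / 5.1614 = -0.9106
  r[B,B] = 1 (diagonal).

R is symmetric with unit diagonal. Assembling:

R = [[1, -0.9106],
 [-0.9106, 1]]


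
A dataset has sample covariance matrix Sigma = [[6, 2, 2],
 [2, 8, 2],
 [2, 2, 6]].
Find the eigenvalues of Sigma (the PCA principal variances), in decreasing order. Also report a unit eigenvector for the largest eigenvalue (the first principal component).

Step 1 — characteristic polynomial p(λ) = det(λI - Sigma) = λ³ - tr·λ² + c_1·λ - det, where tr = trace, c_1 = sum of the principal 2×2 minors, det = det(Sigma):
  tr = 6 + 8 + 6 = 20,
  c_1 = (6·8 - (2)²) + (6·6 - (2)²) + (8·6 - (2)²) = 44 + 32 + 44 = 120,
  det = 6·(8·6 - (2)²) - (2)·((2)·6 - (2)·(2)) + (2)·((2)·(2) - 8·(2)) = 6·(44) - (2)·(8) + (2)·(-12) = 224.
  So p(λ) = λ³ - 20λ² + 120λ - 224.
Step 2 — look for an integer root (rational root theorem: any rational root is an integer divisor of 224). Testing λ = 4:
  p(4) = 64 - 320 + 480 - 224 = 0  ✓
  Dividing out (λ - 4): p(λ) = (λ - 4)(λ² - 16λ + 56).
Step 3 — remaining eigenvalues from the quadratic λ² - 16λ + 56 = 0:
  Δ = 16² - 4·56 = 256 - 224 = 32,  λ = (16 ± √32)/2 = (16 ± 5.6569)/2 ≈ 10.8284 or 5.1716.
  Sorted: λ_1 = 10.8284,  λ_2 = 5.1716,  λ_3 = 4  (check: sum = 20 = tr ✓).

Step 4 — unit eigenvector for λ_1 ≈ 10.8284: v spans the null space of (Sigma - λ_1 I), whose rows are
  r_1 = (-4.8284, 2, 2),  r_2 = (2, -2.8284, 2),  r_3 = (2, 2, -4.8284).
  v is orthogonal to every row, so take v ∝ r_1 × r_2 = ((2)·(2) - (2)·(-2.8284), (2)·(2) - (-4.8284)·(2), (-4.8284)·(-2.8284) - (2)·(2)) ≈ (9.6569, 13.6569, 9.6569).
  Let u = (9.6569, 13.6569, 9.6569).
  ||u|| = √((9.6569)² + (13.6569)² + (9.6569)²) = √(373.0193) ≈ 19.3137,  v_1 = u/||u|| ≈ (0.5, 0.7071, 0.5) (||v_1|| = 1).

λ_1 = 10.8284,  λ_2 = 5.1716,  λ_3 = 4;  v_1 ≈ (0.5, 0.7071, 0.5)


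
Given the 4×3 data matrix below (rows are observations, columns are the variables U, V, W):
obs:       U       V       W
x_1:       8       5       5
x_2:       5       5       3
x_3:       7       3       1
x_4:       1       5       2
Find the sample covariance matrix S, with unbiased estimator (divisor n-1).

Step 1 — column means:
  mean(U) = (8 + 5 + 7 + 1) / 4 = 21/4 = 5.25
  mean(V) = (5 + 5 + 3 + 5) / 4 = 18/4 = 4.5
  mean(W) = (5 + 3 + 1 + 2) / 4 = 11/4 = 2.75

Step 2 — sample covariance S[i,j] = (1/(n-1)) · Σ_k (x_{k,i} - mean_i) · (x_{k,j} - mean_j), with n-1 = 3.
  S[U,U] = ((2.75)·(2.75) + (-0.25)·(-0.25) + (1.75)·(1.75) + (-4.25)·(-4.25)) / 3 = 28.75/3 = 9.5833
  S[U,V] = ((2.75)·(0.5) + (-0.25)·(0.5) + (1.75)·(-1.5) + (-4.25)·(0.5)) / 3 = -3.5/3 = -1.1667
  S[U,W] = ((2.75)·(2.25) + (-0.25)·(0.25) + (1.75)·(-1.75) + (-4.25)·(-0.75)) / 3 = 6.25/3 = 2.0833
  S[V,V] = ((0.5)·(0.5) + (0.5)·(0.5) + (-1.5)·(-1.5) + (0.5)·(0.5)) / 3 = 3/3 = 1
  S[V,W] = ((0.5)·(2.25) + (0.5)·(0.25) + (-1.5)·(-1.75) + (0.5)·(-0.75)) / 3 = 3.5/3 = 1.1667
  S[W,W] = ((2.25)·(2.25) + (0.25)·(0.25) + (-1.75)·(-1.75) + (-0.75)·(-0.75)) / 3 = 8.75/3 = 2.9167

S is symmetric (S[j,i] = S[i,j]). Assembling:

S = [[9.5833, -1.1667, 2.0833],
 [-1.1667, 1, 1.1667],
 [2.0833, 1.1667, 2.9167]]


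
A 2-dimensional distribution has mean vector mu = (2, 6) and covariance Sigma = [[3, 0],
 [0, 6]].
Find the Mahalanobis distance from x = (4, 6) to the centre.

Step 1 — centre the observation: (x - mu) = (2, 0).

Step 2 — invert Sigma. det(Sigma) = 3·6 - (0)² = 18.
  Sigma^{-1} = (1/det) · [[d, -b], [-b, a]] = [[0.3333, 0],
 [0, 0.1667]].

Step 3 — form the quadratic (x - mu)^T · Sigma^{-1} · (x - mu):
  Sigma^{-1} · (x - mu) = (0.6667, 0).
  (x - mu)^T · [Sigma^{-1} · (x - mu)] = (2)·(0.6667) + (0)·(0) = 1.3333.

Step 4 — take square root: d = √(1.3333) ≈ 1.1547.

d(x, mu) = √(1.3333) ≈ 1.1547


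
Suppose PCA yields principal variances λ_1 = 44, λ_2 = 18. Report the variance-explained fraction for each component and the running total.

Step 1 — total variance = trace(Sigma) = Σ λ_i = 44 + 18 = 62.

Step 2 — fraction explained by component i = λ_i / Σ λ:
  PC1: 44/62 = 0.7097
  PC2: 18/62 = 0.2903

Step 3 — cumulative fraction after k components = (λ_1 + ... + λ_k) / Σ λ:
  k = 1: 44/62 = 0.7097
  k = 2: (44 + 18)/62 = 62/62 = 1

Summary (fraction, with percent):

explained: PC1 0.7097 (70.97%), PC2 0.2903 (29.03%);  cumulative: 0.7097, 1


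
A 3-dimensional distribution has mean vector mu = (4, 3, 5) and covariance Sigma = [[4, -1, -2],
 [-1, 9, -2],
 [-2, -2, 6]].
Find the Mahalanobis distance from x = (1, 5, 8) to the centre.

Step 1 — centre the observation: (x - mu) = (-3, 2, 3).

Step 2 — invert Sigma (cofactor / det for 3×3, or solve directly):
  Sigma^{-1} = [[0.3333, 0.0667, 0.1333],
 [0.0667, 0.1333, 0.0667],
 [0.1333, 0.0667, 0.2333]].

Step 3 — form the quadratic (x - mu)^T · Sigma^{-1} · (x - mu):
  Sigma^{-1} · (x - mu) = (-0.4667, 0.2667, 0.4333).
  (x - mu)^T · [Sigma^{-1} · (x - mu)] = (-3)·(-0.4667) + (2)·(0.2667) + (3)·(0.4333) = 3.2333.

Step 4 — take square root: d = √(3.2333) ≈ 1.7981.

d(x, mu) = √(3.2333) ≈ 1.7981


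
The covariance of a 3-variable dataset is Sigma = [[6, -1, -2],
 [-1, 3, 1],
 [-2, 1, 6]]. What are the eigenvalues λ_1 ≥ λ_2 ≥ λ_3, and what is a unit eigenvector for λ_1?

Step 1 — characteristic polynomial p(λ) = det(λI - Sigma) = λ³ - tr·λ² + c_1·λ - det, where tr = trace, c_1 = sum of the principal 2×2 minors, det = det(Sigma):
  tr = 6 + 3 + 6 = 15,
  c_1 = (6·3 - (-1)²) + (6·6 - (-2)²) + (3·6 - (1)²) = 17 + 32 + 17 = 66,
  det = 6·(3·6 - (1)²) - (-1)·((-1)·6 - (1)·(-2)) + (-2)·((-1)·(1) - 3·(-2)) = 6·(17) - (-1)·(-4) + (-2)·(5) = 88.
  So p(λ) = λ³ - 15λ² + 66λ - 88.
Step 2 — look for an integer root (rational root theorem: any rational root is an integer divisor of 88). Testing λ = 4:
  p(4) = 64 - 240 + 264 - 88 = 0  ✓
  Dividing out (λ - 4): p(λ) = (λ - 4)(λ² - 11λ + 22).
Step 3 — remaining eigenvalues from the quadratic λ² - 11λ + 22 = 0:
  Δ = 11² - 4·22 = 121 - 88 = 33,  λ = (11 ± √33)/2 = (11 ± 5.7446)/2 ≈ 8.3723 or 2.6277.
  Sorted: λ_1 = 8.3723,  λ_2 = 4,  λ_3 = 2.6277  (check: sum = 15 = tr ✓).

Step 4 — unit eigenvector for λ_1 ≈ 8.3723: v spans the null space of (Sigma - λ_1 I), whose rows are
  r_1 = (-2.3723, -1, -2),  r_2 = (-1, -5.3723, 1),  r_3 = (-2, 1, -2.3723).
  v is orthogonal to every row, so take v ∝ r_1 × r_2 = ((-1)·(1) - (-2)·(-5.3723), (-2)·(-1) - (-2.3723)·(1), (-2.3723)·(-5.3723) - (-1)·(-1)) ≈ (-11.7446, 4.3723, 11.7446).
  Rescale (multiply by -1 so the first nonzero entry is positive): u = (11.7446, -4.3723, -11.7446).
  ||u|| = √((11.7446)² + (-4.3723)² + (-11.7446)²) = √(294.9863) ≈ 17.1752,  v_1 = u/||u|| ≈ (0.6838, -0.2546, -0.6838) (||v_1|| = 1).

λ_1 = 8.3723,  λ_2 = 4,  λ_3 = 2.6277;  v_1 ≈ (0.6838, -0.2546, -0.6838)
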